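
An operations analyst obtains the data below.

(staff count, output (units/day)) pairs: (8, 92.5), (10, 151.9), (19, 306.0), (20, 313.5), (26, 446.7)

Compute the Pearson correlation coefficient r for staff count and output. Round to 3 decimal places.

n = 5, Σx = 83, Σy = 1310.6, Σxy = 25957.2, Σx² = 1601, Σy² = 423089
Sxx = Σx² − (Σx)²/n = 1601 − 1377.8 = 223.2
Sxy = Σxy − (Σx)(Σy)/n = 25957.2 − 21755.96 = 4201.24
Syy = Σy² − (Σy)²/n = 423089 − 343534.472 = 79554.528
r = Sxy/√(Sxx·Syy) = 4201.24/√(17756570.6496) = 4201.24/4213.854607 = 0.997006

0.997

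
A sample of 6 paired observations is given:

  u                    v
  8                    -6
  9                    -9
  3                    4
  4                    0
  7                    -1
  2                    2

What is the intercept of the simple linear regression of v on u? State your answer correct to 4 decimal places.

6.9478

n = 6, Σx = 33, Σy = -10, Σxy = -120, Σx² = 223
Sxx = Σx² − (Σx)²/n = 223 − 181.5 = 41.5
Sxy = Σxy − (Σx)(Σy)/n = -120 − (-55) = -65
b = Sxy/Sxx = -65/41.5 = -1.566265
a = ȳ − b·x̄ = -1.666667 − (-1.566265)·5.5 = 6.947791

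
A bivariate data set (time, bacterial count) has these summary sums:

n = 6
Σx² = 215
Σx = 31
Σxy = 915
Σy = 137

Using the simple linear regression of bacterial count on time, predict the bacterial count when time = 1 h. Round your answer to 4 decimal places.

7.0912

Sxx = Σx² − (Σx)²/n = 215 − 160.166667 = 54.833333
Sxy = Σxy − (Σx)(Σy)/n = 915 − 707.833333 = 207.166667
b = Sxy/Sxx = 207.166667/54.833333 = 3.778116
a = ȳ − b·x̄ = 22.833333 − 3.778116·5.166667 = 3.313070
ŷ(1) = a + b·1 = 3.313070 + 3.778116·1 = 7.091185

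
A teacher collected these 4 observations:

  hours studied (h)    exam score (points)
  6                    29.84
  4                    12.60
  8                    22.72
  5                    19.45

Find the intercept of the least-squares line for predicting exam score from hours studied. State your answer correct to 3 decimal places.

n = 4, Σx = 23, Σy = 84.61, Σxy = 508.45, Σx² = 141
Sxx = Σx² − (Σx)²/n = 141 − 132.25 = 8.75
Sxy = Σxy − (Σx)(Σy)/n = 508.45 − 486.5075 = 21.9425
b = Sxy/Sxx = 21.9425/8.75 = 2.507714
a = ȳ − b·x̄ = 21.1525 − 2.507714·5.75 = 6.733143

6.733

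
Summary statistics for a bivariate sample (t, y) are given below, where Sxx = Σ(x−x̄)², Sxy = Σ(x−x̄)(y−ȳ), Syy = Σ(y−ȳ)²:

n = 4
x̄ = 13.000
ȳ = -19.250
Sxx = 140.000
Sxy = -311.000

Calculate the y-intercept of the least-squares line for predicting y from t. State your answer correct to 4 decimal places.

b = Sxy/Sxx = -311/140 = -2.221429
a = ȳ − b·x̄ = -19.25 − (-2.221429)·13 = 9.628571

9.6286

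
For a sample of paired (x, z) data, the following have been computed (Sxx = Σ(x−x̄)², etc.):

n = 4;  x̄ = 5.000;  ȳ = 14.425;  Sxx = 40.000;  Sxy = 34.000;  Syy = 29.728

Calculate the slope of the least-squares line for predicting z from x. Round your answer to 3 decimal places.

b = Sxy/Sxx = 34/40 = 0.85

0.850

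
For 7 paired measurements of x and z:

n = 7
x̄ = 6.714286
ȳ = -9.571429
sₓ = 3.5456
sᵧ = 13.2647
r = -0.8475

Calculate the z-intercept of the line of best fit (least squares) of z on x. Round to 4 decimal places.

b = r · sᵧ/sₓ = -0.8475 · 13.2647/3.5456 = -3.170643
a = ȳ − b·x̄ = -9.571429 − (-3.170643)·6.714286 = 11.717178

11.7172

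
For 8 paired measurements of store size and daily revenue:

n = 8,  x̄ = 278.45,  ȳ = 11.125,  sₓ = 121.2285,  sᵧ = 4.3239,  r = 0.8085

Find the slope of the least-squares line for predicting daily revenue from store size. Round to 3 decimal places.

0.029

b = r · sᵧ/sₓ = 0.8085 · 4.3239/121.2285 = 0.028837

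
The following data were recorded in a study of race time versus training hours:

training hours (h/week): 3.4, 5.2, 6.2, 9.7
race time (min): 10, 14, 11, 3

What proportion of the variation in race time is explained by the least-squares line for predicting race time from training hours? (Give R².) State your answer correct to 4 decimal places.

0.5994

n = 4, Σx = 24.5, Σy = 38, Σxy = 204.1, Σx² = 171.13, Σy² = 426
Sxx = Σx² − (Σx)²/n = 171.13 − 150.0625 = 21.0675
Sxy = Σxy − (Σx)(Σy)/n = 204.1 − 232.75 = -28.65
Syy = Σy² − (Σy)²/n = 426 − 361 = 65
R² = Sxy²/(Sxx·Syy) = (-28.65)²/(21.0675·65) = 0.599408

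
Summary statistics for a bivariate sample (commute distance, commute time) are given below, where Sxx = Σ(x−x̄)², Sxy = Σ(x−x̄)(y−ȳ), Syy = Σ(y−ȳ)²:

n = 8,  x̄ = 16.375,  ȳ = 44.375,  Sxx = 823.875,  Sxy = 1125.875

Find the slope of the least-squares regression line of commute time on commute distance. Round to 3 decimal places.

1.367

b = Sxy/Sxx = 1125.875/823.875 = 1.366560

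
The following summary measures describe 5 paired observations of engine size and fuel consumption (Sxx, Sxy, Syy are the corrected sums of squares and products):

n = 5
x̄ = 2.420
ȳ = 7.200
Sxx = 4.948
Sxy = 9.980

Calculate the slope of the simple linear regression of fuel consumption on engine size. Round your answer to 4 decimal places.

2.0170

b = Sxy/Sxx = 9.98/4.948 = 2.016977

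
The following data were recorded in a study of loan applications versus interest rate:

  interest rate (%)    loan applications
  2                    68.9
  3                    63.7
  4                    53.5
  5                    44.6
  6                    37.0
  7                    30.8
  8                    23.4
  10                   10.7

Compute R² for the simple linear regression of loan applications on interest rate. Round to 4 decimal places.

0.9943

n = 8, Σx = 45, Σy = 332.6, Σxy = 1497.7, Σx² = 303, Σy² = 16636
Sxx = Σx² − (Σx)²/n = 303 − 253.125 = 49.875
Sxy = Σxy − (Σx)(Σy)/n = 1497.7 − 1870.875 = -373.175
Syy = Σy² − (Σy)²/n = 16636 − 13827.845 = 2808.155
R² = Sxy²/(Sxx·Syy) = (-373.175)²/(49.875·2808.155) = 0.994308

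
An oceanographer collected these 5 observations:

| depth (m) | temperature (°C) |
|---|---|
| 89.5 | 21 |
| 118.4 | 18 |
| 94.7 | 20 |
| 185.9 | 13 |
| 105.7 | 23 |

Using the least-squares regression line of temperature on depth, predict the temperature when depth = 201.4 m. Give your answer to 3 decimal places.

11.744

n = 5, Σx = 594.2, Σy = 95, Σxy = 10752.5, Σx² = 76728.2
Sxx = Σx² − (Σx)²/n = 76728.2 − 70614.728 = 6113.472
Sxy = Σxy − (Σx)(Σy)/n = 10752.5 − 11289.8 = -537.3
b = Sxy/Sxx = -537.3/6113.472 = -0.087888
a = ȳ − b·x̄ = 19 − (-0.087888)·118.84 = 29.444594
ŷ(201.4) = a + b·201.4 = 29.444594 + (-0.087888)·201.4 = 11.743978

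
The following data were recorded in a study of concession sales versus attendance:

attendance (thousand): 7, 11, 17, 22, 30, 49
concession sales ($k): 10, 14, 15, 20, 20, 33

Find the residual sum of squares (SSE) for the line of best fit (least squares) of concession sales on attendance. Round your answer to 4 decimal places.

n = 6, Σx = 136, Σy = 112, Σxy = 3136, Σx² = 4244, Σy² = 2410
Sxx = Σx² − (Σx)²/n = 4244 − 3082.666667 = 1161.333333
Sxy = Σxy − (Σx)(Σy)/n = 3136 − 2538.666667 = 597.333333
Syy = Σy² − (Σy)²/n = 2410 − 2090.666667 = 319.333333
b = Sxy/Sxx = 597.333333/1161.333333 = 0.514351
SSE = Syy − b·Sxy = 319.333333 − 0.514351·597.333333 = 12.094145

12.0941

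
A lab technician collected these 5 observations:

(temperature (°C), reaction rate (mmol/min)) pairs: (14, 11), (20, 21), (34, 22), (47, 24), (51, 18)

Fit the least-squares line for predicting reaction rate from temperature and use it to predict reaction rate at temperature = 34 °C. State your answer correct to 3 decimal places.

n = 5, Σx = 166, Σy = 96, Σxy = 3368, Σx² = 6562
Sxx = Σx² − (Σx)²/n = 6562 − 5511.2 = 1050.8
Sxy = Σxy − (Σx)(Σy)/n = 3368 − 3187.2 = 180.8
b = Sxy/Sxx = 180.8/1050.8 = 0.172059
a = ȳ − b·x̄ = 19.2 − 0.172059·33.2 = 13.487628
ŷ(34) = a + b·34 = 13.487628 + 0.172059·34 = 19.337648

19.338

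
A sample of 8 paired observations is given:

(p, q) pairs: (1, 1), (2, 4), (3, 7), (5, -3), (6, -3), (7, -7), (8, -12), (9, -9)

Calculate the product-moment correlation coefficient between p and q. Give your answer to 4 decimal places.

n = 8, Σx = 41, Σy = -22, Σxy = -229, Σx² = 269, Σy² = 358
Sxx = Σx² − (Σx)²/n = 269 − 210.125 = 58.875
Sxy = Σxy − (Σx)(Σy)/n = -229 − (-112.75) = -116.25
Syy = Σy² − (Σy)²/n = 358 − 60.5 = 297.5
r = Sxy/√(Sxx·Syy) = -116.25/√(17515.3125) = -116.25/132.345429 = -0.878383

-0.8784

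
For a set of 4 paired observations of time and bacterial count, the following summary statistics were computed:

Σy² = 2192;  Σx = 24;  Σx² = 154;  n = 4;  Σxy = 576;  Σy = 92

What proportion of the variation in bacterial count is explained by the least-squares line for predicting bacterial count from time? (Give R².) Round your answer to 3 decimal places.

Sxx = Σx² − (Σx)²/n = 154 − 144 = 10
Sxy = Σxy − (Σx)(Σy)/n = 576 − 552 = 24
Syy = Σy² − (Σy)²/n = 2192 − 2116 = 76
R² = Sxy²/(Sxx·Syy) = (24)²/(10·76) = 0.757895

0.758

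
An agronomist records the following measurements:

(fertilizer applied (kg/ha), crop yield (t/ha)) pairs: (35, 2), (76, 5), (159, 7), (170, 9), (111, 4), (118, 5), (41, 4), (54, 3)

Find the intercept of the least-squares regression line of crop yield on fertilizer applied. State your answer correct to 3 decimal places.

1.225

n = 8, Σx = 764, Σy = 39, Σxy = 4453, Σx² = 92024
Sxx = Σx² − (Σx)²/n = 92024 − 72962 = 19062
Sxy = Σxy − (Σx)(Σy)/n = 4453 − 3724.5 = 728.5
b = Sxy/Sxx = 728.5/19062 = 0.038217
a = ȳ − b·x̄ = 4.875 − 0.038217·95.5 = 1.225239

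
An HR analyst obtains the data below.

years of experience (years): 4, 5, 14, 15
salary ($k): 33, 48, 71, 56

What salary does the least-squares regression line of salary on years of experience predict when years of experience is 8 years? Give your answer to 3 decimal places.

48.584

n = 4, Σx = 38, Σy = 208, Σxy = 2206, Σx² = 462
Sxx = Σx² − (Σx)²/n = 462 − 361 = 101
Sxy = Σxy − (Σx)(Σy)/n = 2206 − 1976 = 230
b = Sxy/Sxx = 230/101 = 2.277228
a = ȳ − b·x̄ = 52 − 2.277228·9.5 = 30.366337
ŷ(8) = a + b·8 = 30.366337 + 2.277228·8 = 48.584158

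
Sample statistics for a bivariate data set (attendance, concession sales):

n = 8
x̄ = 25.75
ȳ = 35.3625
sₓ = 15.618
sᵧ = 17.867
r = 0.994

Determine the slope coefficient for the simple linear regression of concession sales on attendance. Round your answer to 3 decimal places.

1.137

b = r · sᵧ/sₓ = 0.994 · 17.867/15.618 = 1.137137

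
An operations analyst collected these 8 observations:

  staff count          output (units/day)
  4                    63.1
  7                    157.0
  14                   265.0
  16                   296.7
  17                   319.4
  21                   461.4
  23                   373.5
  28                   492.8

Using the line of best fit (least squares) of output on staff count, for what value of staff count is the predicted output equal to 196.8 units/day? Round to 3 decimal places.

10.159

n = 8, Σx = 130, Σy = 2428.9, Σxy = 47316.7, Σx² = 2560
Sxx = Σx² − (Σx)²/n = 2560 − 2112.5 = 447.5
Sxy = Σxy − (Σx)(Σy)/n = 47316.7 − 39469.625 = 7847.075
b = Sxy/Sxx = 7847.075/447.5 = 17.535363
a = ȳ − b·x̄ = 303.6125 − 17.535363·16.25 = 18.662849
Set a + b·x = 196.8: x = (196.8 − 18.662849) / 17.535363 = 10.158737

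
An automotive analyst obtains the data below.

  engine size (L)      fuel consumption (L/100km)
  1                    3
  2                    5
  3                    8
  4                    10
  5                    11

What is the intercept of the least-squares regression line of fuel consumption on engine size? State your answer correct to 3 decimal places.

1.100

n = 5, Σx = 15, Σy = 37, Σxy = 132, Σx² = 55
Sxx = Σx² − (Σx)²/n = 55 − 45 = 10
Sxy = Σxy − (Σx)(Σy)/n = 132 − 111 = 21
b = Sxy/Sxx = 21/10 = 2.1
a = ȳ − b·x̄ = 7.4 − 2.1·3 = 1.1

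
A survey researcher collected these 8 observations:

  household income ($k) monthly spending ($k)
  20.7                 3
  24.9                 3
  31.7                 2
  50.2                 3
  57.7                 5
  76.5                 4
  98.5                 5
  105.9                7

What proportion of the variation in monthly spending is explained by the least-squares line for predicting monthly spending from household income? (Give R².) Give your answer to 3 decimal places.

n = 8, Σx = 466.1, Σy = 32, Σxy = 2179.1, Σx² = 34672.03, Σy² = 146
Sxx = Σx² − (Σx)²/n = 34672.03 − 27156.15125 = 7515.87875
Sxy = Σxy − (Σx)(Σy)/n = 2179.1 − 1864.4 = 314.7
Syy = Σy² − (Σy)²/n = 146 − 128 = 18
R² = Sxy²/(Sxx·Syy) = (314.7)²/(7515.87875·18) = 0.732051

0.732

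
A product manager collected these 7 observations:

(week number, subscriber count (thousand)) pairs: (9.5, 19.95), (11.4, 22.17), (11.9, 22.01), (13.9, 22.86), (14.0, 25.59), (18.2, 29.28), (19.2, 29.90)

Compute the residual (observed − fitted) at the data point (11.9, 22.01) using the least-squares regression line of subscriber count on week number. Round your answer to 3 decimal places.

-0.303

n = 7, Σx = 98.1, Σy = 171.76, Σxy = 2487.172, Σx² = 1450.91
Sxx = Σx² − (Σx)²/n = 1450.91 − 1374.801429 = 76.108571
Sxy = Σxy − (Σx)(Σy)/n = 2487.172 − 2407.093714 = 80.078286
b = Sxy/Sxx = 80.078286/76.108571 = 1.052159
a = ȳ − b·x̄ = 24.537143 − 1.052159·14.014286 = 9.791892
ŷ(11.9) = 9.791892 + 1.052159·11.9 = 22.312579
residual = y − ŷ = 22.01 − 22.312579 = -0.302579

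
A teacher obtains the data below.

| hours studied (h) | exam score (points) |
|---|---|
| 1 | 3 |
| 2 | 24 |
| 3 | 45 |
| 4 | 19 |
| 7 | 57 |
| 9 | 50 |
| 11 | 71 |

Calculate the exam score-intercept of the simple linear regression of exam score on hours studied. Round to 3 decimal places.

n = 7, Σx = 37, Σy = 269, Σxy = 1892, Σx² = 281
Sxx = Σx² − (Σx)²/n = 281 − 195.571429 = 85.428571
Sxy = Σxy − (Σx)(Σy)/n = 1892 − 1421.857143 = 470.142857
b = Sxy/Sxx = 470.142857/85.428571 = 5.503344
a = ȳ − b·x̄ = 38.428571 − 5.503344·5.285714 = 9.339465

9.339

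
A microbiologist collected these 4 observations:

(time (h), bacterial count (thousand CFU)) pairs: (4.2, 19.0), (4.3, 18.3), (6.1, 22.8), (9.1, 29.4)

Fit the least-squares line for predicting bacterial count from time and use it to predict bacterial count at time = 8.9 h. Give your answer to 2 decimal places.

n = 4, Σx = 23.7, Σy = 89.5, Σxy = 565.11, Σx² = 156.15
Sxx = Σx² − (Σx)²/n = 156.15 − 140.4225 = 15.7275
Sxy = Σxy − (Σx)(Σy)/n = 565.11 − 530.2875 = 34.8225
b = Sxy/Sxx = 34.8225/15.7275 = 2.214115
a = ȳ − b·x̄ = 22.375 − 2.214115·5.925 = 9.256366
ŷ(8.9) = a + b·8.9 = 9.256366 + 2.214115·8.9 = 28.961993

28.96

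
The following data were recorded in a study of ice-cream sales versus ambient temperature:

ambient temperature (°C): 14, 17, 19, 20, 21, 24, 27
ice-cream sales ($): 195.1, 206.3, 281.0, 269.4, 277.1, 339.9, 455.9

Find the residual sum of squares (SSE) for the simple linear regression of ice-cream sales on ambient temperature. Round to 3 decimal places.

4081.094

n = 7, Σx = 142, Σy = 2024.7, Σxy = 43251.5, Σx² = 2992, Σy² = 632322.29
Sxx = Σx² − (Σx)²/n = 2992 − 2880.571429 = 111.428571
Sxy = Σxy − (Σx)(Σy)/n = 43251.5 − 41072.485714 = 2179.014286
Syy = Σy² − (Σy)²/n = 632322.29 − 585630.012857 = 46692.277143
b = Sxy/Sxx = 2179.014286/111.428571 = 19.555256
SSE = Syy − b·Sxy = 46692.277143 − 19.555256·2179.014286 = 4081.094064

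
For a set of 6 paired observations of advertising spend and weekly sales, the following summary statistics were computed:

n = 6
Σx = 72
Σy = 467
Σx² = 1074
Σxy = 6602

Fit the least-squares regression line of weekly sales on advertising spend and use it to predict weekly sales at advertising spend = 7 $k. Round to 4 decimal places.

54.0714

Sxx = Σx² − (Σx)²/n = 1074 − 864 = 210
Sxy = Σxy − (Σx)(Σy)/n = 6602 − 5604 = 998
b = Sxy/Sxx = 998/210 = 4.752381
a = ȳ − b·x̄ = 77.833333 − 4.752381·12 = 20.804762
ŷ(7) = a + b·7 = 20.804762 + 4.752381·7 = 54.071429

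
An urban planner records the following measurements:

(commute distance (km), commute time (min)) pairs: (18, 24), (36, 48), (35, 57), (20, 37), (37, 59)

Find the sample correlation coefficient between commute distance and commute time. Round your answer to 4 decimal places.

0.9281

n = 5, Σx = 146, Σy = 225, Σxy = 7078, Σx² = 4614, Σy² = 10979
Sxx = Σx² − (Σx)²/n = 4614 − 4263.2 = 350.8
Sxy = Σxy − (Σx)(Σy)/n = 7078 − 6570 = 508
Syy = Σy² − (Σy)²/n = 10979 − 10125 = 854
r = Sxy/√(Sxx·Syy) = 508/√(299583.2) = 508/547.341941 = 0.928122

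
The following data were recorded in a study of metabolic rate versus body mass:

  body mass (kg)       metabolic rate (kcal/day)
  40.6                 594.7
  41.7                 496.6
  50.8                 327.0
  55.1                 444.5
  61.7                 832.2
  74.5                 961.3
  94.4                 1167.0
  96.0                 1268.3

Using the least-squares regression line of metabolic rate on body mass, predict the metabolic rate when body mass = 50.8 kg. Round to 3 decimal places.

n = 8, Σx = 514.8, Σy = 6091.6, Σxy = 440841.78, Σx² = 36488.4
Sxx = Σx² − (Σx)²/n = 36488.4 − 33127.38 = 3361.02
Sxy = Σxy − (Σx)(Σy)/n = 440841.78 − 391994.46 = 48847.32
b = Sxy/Sxx = 48847.32/3361.02 = 14.533481
a = ȳ − b·x̄ = 761.45 − 14.533481·64.35 = -173.779496
ŷ(50.8) = a + b·50.8 = -173.779496 + 14.533481·50.8 = 564.521334

564.521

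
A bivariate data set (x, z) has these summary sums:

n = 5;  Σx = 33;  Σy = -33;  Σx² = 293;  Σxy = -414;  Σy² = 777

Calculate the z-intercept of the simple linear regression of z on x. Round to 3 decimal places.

Sxx = Σx² − (Σx)²/n = 293 − 217.8 = 75.2
Sxy = Σxy − (Σx)(Σy)/n = -414 − (-217.8) = -196.2
b = Sxy/Sxx = -196.2/75.2 = -2.609043
a = ȳ − b·x̄ = -6.6 − (-2.609043)·6.6 = 10.619681

10.620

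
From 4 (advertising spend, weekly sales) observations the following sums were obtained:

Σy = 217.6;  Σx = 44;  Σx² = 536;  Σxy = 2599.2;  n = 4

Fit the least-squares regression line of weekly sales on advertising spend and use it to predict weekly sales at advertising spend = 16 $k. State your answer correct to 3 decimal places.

74.169

Sxx = Σx² − (Σx)²/n = 536 − 484 = 52
Sxy = Σxy − (Σx)(Σy)/n = 2599.2 − 2393.6 = 205.6
b = Sxy/Sxx = 205.6/52 = 3.953846
a = ȳ − b·x̄ = 54.4 − 3.953846·11 = 10.907692
ŷ(16) = a + b·16 = 10.907692 + 3.953846·16 = 74.169231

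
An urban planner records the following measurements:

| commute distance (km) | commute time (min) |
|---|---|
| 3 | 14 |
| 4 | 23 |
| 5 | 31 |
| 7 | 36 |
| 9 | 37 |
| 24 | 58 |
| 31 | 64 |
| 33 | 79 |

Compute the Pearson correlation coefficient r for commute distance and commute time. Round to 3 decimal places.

n = 8, Σx = 116, Σy = 342, Σxy = 6857, Σx² = 2806, Σy² = 18052
Sxx = Σx² − (Σx)²/n = 2806 − 1682 = 1124
Sxy = Σxy − (Σx)(Σy)/n = 6857 − 4959 = 1898
Syy = Σy² − (Σy)²/n = 18052 − 14620.5 = 3431.5
r = Sxy/√(Sxx·Syy) = 1898/√(3857006) = 1898/1963.926170 = 0.966431

0.966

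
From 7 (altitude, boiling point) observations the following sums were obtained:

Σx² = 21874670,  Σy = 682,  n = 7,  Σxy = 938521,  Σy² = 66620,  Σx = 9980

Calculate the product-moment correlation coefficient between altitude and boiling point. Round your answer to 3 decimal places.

-0.928

Sxx = Σx² − (Σx)²/n = 21874670 − 14228628.571429 = 7646041.428571
Sxy = Σxy − (Σx)(Σy)/n = 938521 − 972337.142857 = -33816.142857
Syy = Σy² − (Σy)²/n = 66620 − 66446.285714 = 173.714286
r = Sxy/√(Sxx·Syy) = -33816.142857/√(1328226625.306123) = -33816.142857/36444.843604 = -0.927872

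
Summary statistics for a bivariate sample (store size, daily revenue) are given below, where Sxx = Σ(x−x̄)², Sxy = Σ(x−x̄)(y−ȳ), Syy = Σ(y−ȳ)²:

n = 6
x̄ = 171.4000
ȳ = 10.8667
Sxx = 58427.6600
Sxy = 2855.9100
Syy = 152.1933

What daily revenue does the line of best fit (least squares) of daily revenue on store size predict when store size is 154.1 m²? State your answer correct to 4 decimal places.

b = Sxy/Sxx = 2855.91/58427.66 = 0.048879
a = ȳ − b·x̄ = 10.8667 − 0.048879·171.4 = 2.488768
ŷ(154.1) = a + b·154.1 = 2.488768 + 0.048879·154.1 = 10.021086

10.0211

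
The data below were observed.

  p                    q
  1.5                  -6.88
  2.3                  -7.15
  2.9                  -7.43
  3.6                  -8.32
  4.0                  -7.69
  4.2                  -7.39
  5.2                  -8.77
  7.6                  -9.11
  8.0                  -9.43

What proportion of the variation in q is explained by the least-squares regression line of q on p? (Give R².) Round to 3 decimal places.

n = 9, Σx = 39.3, Σy = -72.17, Σxy = -330.342, Σx² = 211.35, Σy² = 585.4623
Sxx = Σx² − (Σx)²/n = 211.35 − 171.61 = 39.74
Sxy = Σxy − (Σx)(Σy)/n = -330.342 − (-315.142333) = -15.199667
Syy = Σy² − (Σy)²/n = 585.4623 − 578.723211 = 6.739089
R² = Sxy²/(Sxx·Syy) = (-15.199667)²/(39.74·6.739089) = 0.862659

0.863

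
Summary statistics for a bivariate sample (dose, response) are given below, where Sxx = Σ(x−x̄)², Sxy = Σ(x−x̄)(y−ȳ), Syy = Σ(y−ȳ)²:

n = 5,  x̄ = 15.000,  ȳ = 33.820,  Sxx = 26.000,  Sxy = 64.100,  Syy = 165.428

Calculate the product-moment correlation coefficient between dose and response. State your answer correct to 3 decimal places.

r = Sxy/√(Sxx·Syy) = 64.1/√(4301.128) = 64.1/65.582986 = 0.977388

0.977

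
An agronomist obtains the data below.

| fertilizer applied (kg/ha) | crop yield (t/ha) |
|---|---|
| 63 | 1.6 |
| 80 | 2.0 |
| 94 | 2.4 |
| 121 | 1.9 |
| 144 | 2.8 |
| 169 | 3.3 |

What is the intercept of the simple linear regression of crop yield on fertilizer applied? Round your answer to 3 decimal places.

0.794

n = 6, Σx = 671, Σy = 14, Σxy = 1677.2, Σx² = 83143
Sxx = Σx² − (Σx)²/n = 83143 − 75040.166667 = 8102.833333
Sxy = Σxy − (Σx)(Σy)/n = 1677.2 − 1565.666667 = 111.533333
b = Sxy/Sxx = 111.533333/8102.833333 = 0.013765
a = ȳ − b·x̄ = 2.333333 − 0.013765·111.833333 = 0.793977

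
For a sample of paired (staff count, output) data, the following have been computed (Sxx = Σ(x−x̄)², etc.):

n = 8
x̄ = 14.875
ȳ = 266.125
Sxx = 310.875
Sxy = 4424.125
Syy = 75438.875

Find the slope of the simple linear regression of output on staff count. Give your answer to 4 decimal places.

b = Sxy/Sxx = 4424.125/310.875 = 14.231202

14.2312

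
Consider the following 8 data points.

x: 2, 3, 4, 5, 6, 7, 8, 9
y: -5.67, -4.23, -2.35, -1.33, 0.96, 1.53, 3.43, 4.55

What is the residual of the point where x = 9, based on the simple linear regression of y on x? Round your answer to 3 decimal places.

-0.218

n = 8, Σx = 44, Σy = -3.11, Σxy = 44.78, Σx² = 284
Sxx = Σx² − (Σx)²/n = 284 − 242 = 42
Sxy = Σxy − (Σx)(Σy)/n = 44.78 − (-17.105) = 61.885
b = Sxy/Sxx = 61.885/42 = 1.473452
a = ȳ − b·x̄ = -0.38875 − 1.473452·5.5 = -8.492738
ŷ(9) = -8.492738 + 1.473452·9 = 4.768333
residual = y − ŷ = 4.55 − 4.768333 = -0.218333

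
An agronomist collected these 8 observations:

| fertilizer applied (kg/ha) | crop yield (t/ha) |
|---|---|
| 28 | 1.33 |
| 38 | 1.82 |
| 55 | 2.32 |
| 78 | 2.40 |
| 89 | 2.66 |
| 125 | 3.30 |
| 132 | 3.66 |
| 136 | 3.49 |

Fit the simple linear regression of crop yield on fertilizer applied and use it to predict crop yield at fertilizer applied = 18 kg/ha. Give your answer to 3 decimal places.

n = 8, Σx = 681, Σy = 20.98, Σxy = 2028.2, Σx² = 70803
Sxx = Σx² − (Σx)²/n = 70803 − 57970.125 = 12832.875
Sxy = Σxy − (Σx)(Σy)/n = 2028.2 − 1785.9225 = 242.2775
b = Sxy/Sxx = 242.2775/12832.875 = 0.018879
a = ȳ − b·x̄ = 2.6225 − 0.018879·85.125 = 1.015388
ŷ(18) = a + b·18 = 1.015388 + 0.018879·18 = 1.355218

1.355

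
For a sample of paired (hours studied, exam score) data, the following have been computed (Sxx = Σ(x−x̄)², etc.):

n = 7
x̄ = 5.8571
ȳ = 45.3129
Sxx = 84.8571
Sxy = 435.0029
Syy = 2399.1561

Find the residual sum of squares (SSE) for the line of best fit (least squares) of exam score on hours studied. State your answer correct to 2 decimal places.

b = Sxy/Sxx = 435.0029/84.8571 = 5.126299
SSE = Syy − b·Sxy = 2399.1561 − 5.126299·435.0029 = 169.200999

169.20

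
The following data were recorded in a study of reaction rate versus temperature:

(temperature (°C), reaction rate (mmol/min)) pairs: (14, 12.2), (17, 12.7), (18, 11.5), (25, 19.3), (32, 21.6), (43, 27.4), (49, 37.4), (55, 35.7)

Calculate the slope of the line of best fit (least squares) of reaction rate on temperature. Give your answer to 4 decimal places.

0.6460

n = 8, Σx = 253, Σy = 177.8, Σxy = 6741.7, Σx² = 9733
Sxx = Σx² − (Σx)²/n = 9733 − 8001.125 = 1731.875
Sxy = Σxy − (Σx)(Σy)/n = 6741.7 − 5622.925 = 1118.775
b = Sxy/Sxx = 1118.775/1731.875 = 0.645991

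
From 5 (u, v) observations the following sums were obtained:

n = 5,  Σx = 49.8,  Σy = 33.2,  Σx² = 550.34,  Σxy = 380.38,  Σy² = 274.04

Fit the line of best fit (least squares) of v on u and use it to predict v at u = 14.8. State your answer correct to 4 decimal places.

Sxx = Σx² − (Σx)²/n = 550.34 − 496.008 = 54.332
Sxy = Σxy − (Σx)(Σy)/n = 380.38 − 330.672 = 49.708
b = Sxy/Sxx = 49.708/54.332 = 0.914894
a = ȳ − b·x̄ = 6.64 − 0.914894·9.96 = -2.472340
ŷ(14.8) = a + b·14.8 = -2.472340 + 0.914894·14.8 = 11.068085

11.0681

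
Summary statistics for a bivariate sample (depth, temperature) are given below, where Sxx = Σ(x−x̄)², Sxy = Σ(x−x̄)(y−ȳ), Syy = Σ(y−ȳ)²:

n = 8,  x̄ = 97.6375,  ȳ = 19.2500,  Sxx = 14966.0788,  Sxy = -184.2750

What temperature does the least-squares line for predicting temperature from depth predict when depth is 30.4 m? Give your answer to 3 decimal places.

20.078

b = Sxy/Sxx = -184.275/14966.0788 = -0.012313
a = ȳ − b·x̄ = 19.25 − (-0.012313)·97.6375 = 20.452195
ŷ(30.4) = a + b·30.4 = 20.452195 + (-0.012313)·30.4 = 20.077885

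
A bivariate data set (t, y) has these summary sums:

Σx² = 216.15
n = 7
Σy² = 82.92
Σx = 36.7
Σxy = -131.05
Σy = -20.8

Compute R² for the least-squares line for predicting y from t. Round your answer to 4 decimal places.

Sxx = Σx² − (Σx)²/n = 216.15 − 192.412857 = 23.737143
Sxy = Σxy − (Σx)(Σy)/n = -131.05 − (-109.051429) = -21.998571
Syy = Σy² − (Σy)²/n = 82.92 − 61.805714 = 21.114286
R² = Sxy²/(Sxx·Syy) = (-21.998571)²/(23.737143·21.114286) = 0.965571

0.9656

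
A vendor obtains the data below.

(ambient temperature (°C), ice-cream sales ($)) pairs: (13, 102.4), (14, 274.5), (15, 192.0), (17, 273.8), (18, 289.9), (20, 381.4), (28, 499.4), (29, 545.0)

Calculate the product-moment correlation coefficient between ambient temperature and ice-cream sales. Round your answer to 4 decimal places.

0.9523

n = 8, Σx = 154, Σy = 2558.4, Σxy = 55343.2, Σx² = 3228, Σy² = 973599.78
Sxx = Σx² − (Σx)²/n = 3228 − 2964.5 = 263.5
Sxy = Σxy − (Σx)(Σy)/n = 55343.2 − 49249.2 = 6094
Syy = Σy² − (Σy)²/n = 973599.78 − 818176.32 = 155423.46
r = Sxy/√(Sxx·Syy) = 6094/√(40954081.71) = 6094/6399.537617 = 0.952256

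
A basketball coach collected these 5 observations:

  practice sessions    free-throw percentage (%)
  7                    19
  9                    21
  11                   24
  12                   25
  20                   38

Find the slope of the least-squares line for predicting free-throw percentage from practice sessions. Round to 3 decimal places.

1.492

n = 5, Σx = 59, Σy = 127, Σxy = 1646, Σx² = 795
Sxx = Σx² − (Σx)²/n = 795 − 696.2 = 98.8
Sxy = Σxy − (Σx)(Σy)/n = 1646 − 1498.6 = 147.4
b = Sxy/Sxx = 147.4/98.8 = 1.491903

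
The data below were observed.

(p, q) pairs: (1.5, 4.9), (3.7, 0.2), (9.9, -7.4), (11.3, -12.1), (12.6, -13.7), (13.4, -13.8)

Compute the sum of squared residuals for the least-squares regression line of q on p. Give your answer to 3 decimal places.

n = 6, Σx = 52.4, Σy = -41.9, Σxy = -559.44, Σx² = 579.96, Σy² = 603.35
Sxx = Σx² − (Σx)²/n = 579.96 − 457.626667 = 122.333333
Sxy = Σxy − (Σx)(Σy)/n = -559.44 − (-365.926667) = -193.513333
Syy = Σy² − (Σy)²/n = 603.35 − 292.601667 = 310.748333
b = Sxy/Sxx = -193.513333/122.333333 = -1.581853
SSE = Syy − b·Sxy = 310.748333 − (-1.581853)·(-193.513333) = 4.638713

4.639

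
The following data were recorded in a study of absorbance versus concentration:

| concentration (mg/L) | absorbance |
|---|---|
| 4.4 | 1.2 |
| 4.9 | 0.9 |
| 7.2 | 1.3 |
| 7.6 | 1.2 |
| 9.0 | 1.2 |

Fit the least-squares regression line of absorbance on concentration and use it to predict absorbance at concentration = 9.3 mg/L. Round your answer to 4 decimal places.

1.2636

n = 5, Σx = 33.1, Σy = 5.8, Σxy = 38.97, Σx² = 233.97
Sxx = Σx² − (Σx)²/n = 233.97 − 219.122 = 14.848
Sxy = Σxy − (Σx)(Σy)/n = 38.97 − 38.396 = 0.574
b = Sxy/Sxx = 0.574/14.848 = 0.038658
a = ȳ − b·x̄ = 1.16 − 0.038658·6.62 = 0.904081
ŷ(9.3) = a + b·9.3 = 0.904081 + 0.038658·9.3 = 1.263605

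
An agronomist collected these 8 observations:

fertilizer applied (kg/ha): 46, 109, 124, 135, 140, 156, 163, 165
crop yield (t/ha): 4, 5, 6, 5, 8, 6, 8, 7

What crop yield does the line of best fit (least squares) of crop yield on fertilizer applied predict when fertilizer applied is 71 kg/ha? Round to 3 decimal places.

4.441

n = 8, Σx = 1038, Σy = 49, Σxy = 6663, Σx² = 145328
Sxx = Σx² − (Σx)²/n = 145328 − 134680.5 = 10647.5
Sxy = Σxy − (Σx)(Σy)/n = 6663 − 6357.75 = 305.25
b = Sxy/Sxx = 305.25/10647.5 = 0.028669
a = ȳ − b·x̄ = 6.125 − 0.028669·129.75 = 2.405236
ŷ(71) = a + b·71 = 2.405236 + 0.028669·71 = 4.440714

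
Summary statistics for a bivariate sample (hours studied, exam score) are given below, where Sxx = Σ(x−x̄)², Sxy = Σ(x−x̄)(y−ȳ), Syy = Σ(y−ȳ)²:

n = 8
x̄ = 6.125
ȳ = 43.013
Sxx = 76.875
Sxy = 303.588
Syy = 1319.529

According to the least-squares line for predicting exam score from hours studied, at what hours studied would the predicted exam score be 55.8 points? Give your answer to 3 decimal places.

b = Sxy/Sxx = 303.588/76.875 = 3.949112
a = ȳ − b·x̄ = 43.013 − 3.949112·6.125 = 18.824688
Set a + b·x = 55.8: x = (55.8 − 18.824688) / 3.949112 = 9.362943

9.363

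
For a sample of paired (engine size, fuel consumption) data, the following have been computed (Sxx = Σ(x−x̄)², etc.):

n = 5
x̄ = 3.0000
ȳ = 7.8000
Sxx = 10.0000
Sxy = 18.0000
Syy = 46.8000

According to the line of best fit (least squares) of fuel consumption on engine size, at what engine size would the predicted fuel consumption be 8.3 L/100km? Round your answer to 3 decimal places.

b = Sxy/Sxx = 18/10 = 1.8
a = ȳ − b·x̄ = 7.8 − 1.8·3 = 2.4
Set a + b·x = 8.3: x = (8.3 − 2.4) / 1.8 = 3.277778

3.278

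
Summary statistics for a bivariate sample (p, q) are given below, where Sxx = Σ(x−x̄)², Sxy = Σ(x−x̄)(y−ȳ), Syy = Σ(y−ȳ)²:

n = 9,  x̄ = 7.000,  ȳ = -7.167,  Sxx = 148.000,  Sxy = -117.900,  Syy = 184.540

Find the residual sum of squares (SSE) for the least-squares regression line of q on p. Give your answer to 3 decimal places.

90.618

b = Sxy/Sxx = -117.9/148 = -0.796622
SSE = Syy − b·Sxy = 184.54 − (-0.796622)·(-117.9) = 90.618311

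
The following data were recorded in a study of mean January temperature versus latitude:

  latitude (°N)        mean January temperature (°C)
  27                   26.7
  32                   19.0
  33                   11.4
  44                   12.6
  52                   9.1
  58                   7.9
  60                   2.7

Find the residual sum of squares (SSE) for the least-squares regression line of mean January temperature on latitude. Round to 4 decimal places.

85.1635

n = 7, Σx = 306, Σy = 89.4, Σxy = 3352.9, Σx² = 14446, Σy² = 1515.12
Sxx = Σx² − (Σx)²/n = 14446 − 13376.571429 = 1069.428571
Sxy = Σxy − (Σx)(Σy)/n = 3352.9 − 3908.057143 = -555.157143
Syy = Σy² − (Σy)²/n = 1515.12 − 1141.765714 = 373.354286
b = Sxy/Sxx = -555.157143/1069.428571 = -0.519116
SSE = Syy − b·Sxy = 373.354286 − (-0.519116)·(-555.157143) = 85.163507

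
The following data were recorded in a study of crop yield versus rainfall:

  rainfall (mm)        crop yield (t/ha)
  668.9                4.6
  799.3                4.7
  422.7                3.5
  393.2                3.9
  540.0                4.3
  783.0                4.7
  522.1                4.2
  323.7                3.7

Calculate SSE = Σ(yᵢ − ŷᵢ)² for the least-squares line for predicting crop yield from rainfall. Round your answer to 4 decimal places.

n = 8, Σx = 4452.9, Σy = 33.6, Σxy = 19239.19, Σx² = 2701648.33, Σy² = 142.62
Sxx = Σx² − (Σx)²/n = 2701648.33 − 2478539.80125 = 223108.52875
Sxy = Σxy − (Σx)(Σy)/n = 19239.19 − 18702.18 = 537.01
Syy = Σy² − (Σy)²/n = 142.62 − 141.12 = 1.5
b = Sxy/Sxx = 537.01/223108.52875 = 0.002407
SSE = Syy − b·Sxy = 1.5 − 0.002407·537.01 = 0.207446

0.2074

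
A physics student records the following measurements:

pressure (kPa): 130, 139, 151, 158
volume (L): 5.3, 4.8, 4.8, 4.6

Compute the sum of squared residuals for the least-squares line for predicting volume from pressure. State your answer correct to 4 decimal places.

0.0546

n = 4, Σx = 578, Σy = 19.5, Σxy = 2807.8, Σx² = 83986, Σy² = 95.33
Sxx = Σx² − (Σx)²/n = 83986 − 83521 = 465
Sxy = Σxy − (Σx)(Σy)/n = 2807.8 − 2817.75 = -9.95
Syy = Σy² − (Σy)²/n = 95.33 − 95.0625 = 0.2675
b = Sxy/Sxx = -9.95/465 = -0.021398
SSE = Syy − b·Sxy = 0.2675 − (-0.021398)·(-9.95) = 0.054591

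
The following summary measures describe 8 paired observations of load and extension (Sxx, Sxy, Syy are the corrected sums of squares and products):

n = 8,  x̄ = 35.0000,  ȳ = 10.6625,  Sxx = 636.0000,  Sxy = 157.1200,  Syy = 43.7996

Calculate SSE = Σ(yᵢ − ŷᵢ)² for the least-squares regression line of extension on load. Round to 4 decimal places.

4.9840

b = Sxy/Sxx = 157.12/636 = 0.247044
SSE = Syy − b·Sxy = 43.7996 − 0.247044·157.12 = 4.984043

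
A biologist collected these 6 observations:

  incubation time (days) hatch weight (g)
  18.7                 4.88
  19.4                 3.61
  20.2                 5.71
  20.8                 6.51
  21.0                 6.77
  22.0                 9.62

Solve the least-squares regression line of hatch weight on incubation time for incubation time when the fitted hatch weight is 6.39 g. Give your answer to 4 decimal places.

20.4831

n = 6, Σx = 122.1, Σy = 37.1, Σxy = 765.85, Σx² = 2491.73
Sxx = Σx² − (Σx)²/n = 2491.73 − 2484.735 = 6.995
Sxy = Σxy − (Σx)(Σy)/n = 765.85 − 754.985 = 10.865
b = Sxy/Sxx = 10.865/6.995 = 1.553252
a = ȳ − b·x̄ = 6.183333 − 1.553252·20.35 = -25.425351
Set a + b·x = 6.39: x = (6.39 − (-25.425351)) / 1.553252 = 20.483054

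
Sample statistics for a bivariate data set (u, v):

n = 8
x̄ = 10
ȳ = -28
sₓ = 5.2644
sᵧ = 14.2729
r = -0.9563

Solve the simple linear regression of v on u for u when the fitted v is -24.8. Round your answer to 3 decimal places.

b = r · sᵧ/sₓ = -0.9563 · 14.2729/5.2644 = -2.592731
a = ȳ − b·x̄ = -28 − (-2.592731)·10 = -2.072688
Set a + b·x = -24.8: x = (-24.8 − (-2.072688)) / (-2.592731) = 8.765780

8.766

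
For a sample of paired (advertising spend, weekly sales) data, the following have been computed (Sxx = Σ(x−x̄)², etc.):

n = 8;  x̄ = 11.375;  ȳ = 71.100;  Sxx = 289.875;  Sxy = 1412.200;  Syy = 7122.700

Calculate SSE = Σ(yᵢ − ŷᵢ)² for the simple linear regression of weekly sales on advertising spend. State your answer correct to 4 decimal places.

b = Sxy/Sxx = 1412.2/289.875 = 4.871755
SSE = Syy − b·Sxy = 7122.7 − 4.871755·1412.2 = 242.807495

242.8075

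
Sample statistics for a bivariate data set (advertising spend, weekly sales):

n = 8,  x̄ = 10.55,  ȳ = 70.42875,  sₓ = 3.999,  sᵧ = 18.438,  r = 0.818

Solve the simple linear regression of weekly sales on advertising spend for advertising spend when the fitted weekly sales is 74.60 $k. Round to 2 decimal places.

b = r · sᵧ/sₓ = 0.818 · 18.438/3.999 = 3.771514
a = ȳ − b·x̄ = 70.42875 − 3.771514·10.55 = 30.639279
Set a + b·x = 74.60: x = (74.60 − 30.639279) / 3.771514 = 11.655988

11.66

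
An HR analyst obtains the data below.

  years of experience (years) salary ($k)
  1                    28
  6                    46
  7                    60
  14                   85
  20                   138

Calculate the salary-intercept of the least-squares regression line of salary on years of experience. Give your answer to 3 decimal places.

17.289

n = 5, Σx = 48, Σy = 357, Σxy = 4674, Σx² = 682
Sxx = Σx² − (Σx)²/n = 682 − 460.8 = 221.2
Sxy = Σxy − (Σx)(Σy)/n = 4674 − 3427.2 = 1246.8
b = Sxy/Sxx = 1246.8/221.2 = 5.636528
a = ȳ − b·x̄ = 71.4 − 5.636528·9.6 = 17.289331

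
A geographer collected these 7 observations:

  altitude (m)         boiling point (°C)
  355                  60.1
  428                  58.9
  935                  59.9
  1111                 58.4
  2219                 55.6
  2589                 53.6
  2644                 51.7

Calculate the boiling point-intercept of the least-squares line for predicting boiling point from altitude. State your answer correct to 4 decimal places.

61.4800

n = 7, Σx = 10281, Σy = 398.2, Σxy = 566275.2, Σx² = 21035373
Sxx = Σx² − (Σx)²/n = 21035373 − 15099851.571429 = 5935521.428571
Sxy = Σxy − (Σx)(Σy)/n = 566275.2 − 584842.028571 = -18566.828571
b = Sxy/Sxx = -18566.828571/5935521.428571 = -0.003128
a = ȳ − b·x̄ = 56.885714 − (-0.003128)·1468.714286 = 61.479981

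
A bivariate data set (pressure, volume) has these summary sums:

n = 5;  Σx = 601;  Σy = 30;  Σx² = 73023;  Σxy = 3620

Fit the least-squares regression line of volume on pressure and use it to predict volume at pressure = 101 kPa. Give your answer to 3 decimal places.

Sxx = Σx² − (Σx)²/n = 73023 − 72240.2 = 782.8
Sxy = Σxy − (Σx)(Σy)/n = 3620 − 3606 = 14
b = Sxy/Sxx = 14/782.8 = 0.017885
a = ȳ − b·x̄ = 6 − 0.017885·120.2 = 3.850281
ŷ(101) = a + b·101 = 3.850281 + 0.017885·101 = 5.656617

5.657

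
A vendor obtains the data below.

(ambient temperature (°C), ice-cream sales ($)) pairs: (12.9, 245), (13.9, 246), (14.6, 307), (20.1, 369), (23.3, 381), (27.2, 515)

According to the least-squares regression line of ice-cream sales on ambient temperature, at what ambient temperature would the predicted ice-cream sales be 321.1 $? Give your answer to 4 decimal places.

n = 6, Σx = 112, Σy = 2063, Σxy = 41364.3, Σx² = 2259.52
Sxx = Σx² − (Σx)²/n = 2259.52 − 2090.666667 = 168.853333
Sxy = Σxy − (Σx)(Σy)/n = 41364.3 − 38509.333333 = 2854.966667
b = Sxy/Sxx = 2854.966667/168.853333 = 16.907967
a = ȳ − b·x̄ = 343.833333 − 16.907967·18.666667 = 28.217941
Set a + b·x = 321.1: x = (321.1 − 28.217941) / 16.907967 = 17.322133

17.3221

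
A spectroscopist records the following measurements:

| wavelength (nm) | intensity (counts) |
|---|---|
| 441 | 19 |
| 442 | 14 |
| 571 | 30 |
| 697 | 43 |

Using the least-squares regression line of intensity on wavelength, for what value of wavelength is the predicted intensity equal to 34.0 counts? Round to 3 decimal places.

610.066

n = 4, Σx = 2151, Σy = 106, Σxy = 61668, Σx² = 1201695
Sxx = Σx² − (Σx)²/n = 1201695 − 1156700.25 = 44994.75
Sxy = Σxy − (Σx)(Σy)/n = 61668 − 57001.5 = 4666.5
b = Sxy/Sxx = 4666.5/44994.75 = 0.103712
a = ȳ − b·x̄ = 26.5 − 0.103712·537.75 = -29.271182
Set a + b·x = 34.0: x = (34.0 − (-29.271182)) / 0.103712 = 610.065574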